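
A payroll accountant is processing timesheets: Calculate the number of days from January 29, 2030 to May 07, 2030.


Start date: 2030-01-29
End date: 2030-05-07
Jan 2030: +3 days
Feb 2030: +28 days
Mar 2030: +31 days
Apr 2030: +30 days
May 2030: +6 days
Total: 98 days

98


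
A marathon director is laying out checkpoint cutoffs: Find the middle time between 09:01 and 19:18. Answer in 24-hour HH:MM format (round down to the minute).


Start time: 09:01 = 541 minutes from midnight
End time: 19:18 = 1158 minutes from midnight
Sum: 541 + 1158 = 1699
Midpoint: 1699 / 2 = 849 minutes
Convert: 849 / 60 = 14 hours, 9 minutes
Result: 14:09

14:09


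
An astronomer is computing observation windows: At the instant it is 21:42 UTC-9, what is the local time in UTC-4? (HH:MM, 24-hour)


Local time: 21:42 at UTC-9 (offset -9h)
Target zone: UTC-4 (offset -4h)
Difference: -4 - (-9) = 5 hours
Calculation: 21 + (5) = 26
Wraparound: (26) mod 24 = 2
Result: 02:42

02:42


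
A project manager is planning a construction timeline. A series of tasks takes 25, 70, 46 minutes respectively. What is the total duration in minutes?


Durations: 25, 70, 46
Running sum: 25
+ 70 = 95
+ 46 = 141
Total duration: 141 minutes
That is 2 hours and 21 minutes

141


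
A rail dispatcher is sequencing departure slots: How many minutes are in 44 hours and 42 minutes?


Hours: 44
Minutes: 42
Convert hours to minutes: 44 x 60 = 2640
Add remaining minutes: 2640 + 42 = 2682

2682


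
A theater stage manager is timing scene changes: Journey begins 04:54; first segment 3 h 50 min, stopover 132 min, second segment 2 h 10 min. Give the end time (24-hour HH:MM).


Depart: 04:54
Leg 1: +230 min -> 08:44
Layover: +132 min -> 10:56
Leg 2: +130 min -> 13:06
Total travel: 492 minutes = 8h 12m
Arrival: 13:06

13:06


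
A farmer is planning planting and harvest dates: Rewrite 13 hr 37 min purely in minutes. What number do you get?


Hours: 13
Extra minutes: 37
Minutes per hour: 60
Hours to minutes: 13 x 60 = 780
Total: 780 + 37 = 817

817


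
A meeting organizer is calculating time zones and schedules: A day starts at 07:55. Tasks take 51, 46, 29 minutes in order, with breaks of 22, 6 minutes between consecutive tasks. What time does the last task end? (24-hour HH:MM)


Start: 07:55 = 475 min from midnight
  after task 1 (51 min): 08:46
  after break (22 min): 09:08
  after task 2 (46 min): 09:54
  after break (6 min): 10:00
  after task 3 (29 min): 10:29
Total elapsed: 154 minutes
End time: 10:29

10:29


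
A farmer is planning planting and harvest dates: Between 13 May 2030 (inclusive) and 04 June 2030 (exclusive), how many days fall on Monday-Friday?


Start: 2030-05-13 (Monday)
End (exclusive): 2030-06-04 (Tuesday)
Total calendar days: 22
Full weeks: 22 // 7 = 3 -> 15 weekdays
Remaining 1 days starting on Monday:
  Mon(w) -> 1 weekdays
Total business days: 15 + 1 = 16

16


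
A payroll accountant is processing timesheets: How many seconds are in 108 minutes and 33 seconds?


Minutes: 108
Extra seconds: 33
Seconds per minute: 60
Minutes to seconds: 108 x 60 = 6480
Total: 6480 + 33 = 6513

6513


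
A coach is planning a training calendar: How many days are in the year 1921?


Year: 1921
Check leap year rules:
Divisible by 4? No
1921 is not a leap year
Days: 365

365


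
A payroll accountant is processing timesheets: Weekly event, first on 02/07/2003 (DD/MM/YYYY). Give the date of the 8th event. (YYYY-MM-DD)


First occurrence: 2003-07-02 (occurrence 1)
Each occurrence is 7 days after the previous.
Occurrence 8 is 7 weeks after the first.
7 weeks = 49 days
2003-07-02 + 49 days = 2003-08-20

2003-08-20


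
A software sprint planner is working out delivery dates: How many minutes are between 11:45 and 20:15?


Start time: 11:45 = 705 minutes from midnight
End time: 20:15 = 1215 minutes from midnight
Difference: 1215 - 705 = 510 minutes
That is 8 hours and 30 minutes

510


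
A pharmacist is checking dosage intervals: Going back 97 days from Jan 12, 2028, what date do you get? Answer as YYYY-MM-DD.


Start: 2028-01-12
Subtracting 97 days
Days already passed in January: 12
After going back through January: 85 more days to subtract
December 2027: 31 days, 54 remaining
November 2027: 30 days, 24 remaining
October 2027 has 31 days, need 24
Result: 2027-10-07

2027-10-07


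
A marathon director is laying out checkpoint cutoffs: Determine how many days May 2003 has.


Month: May
Year: 2003
May is a 31-day month
Total: 31 days

31


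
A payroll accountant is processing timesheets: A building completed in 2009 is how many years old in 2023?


Birth year: 2009
Current year: 2023
Age = current year - birth year
Age = 2023 - 2009 = 14

14


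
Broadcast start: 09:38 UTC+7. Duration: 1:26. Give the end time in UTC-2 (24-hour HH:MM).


Start: 09:38 in UTC+7
Step 1 - add duration:
  minutes: 38 + 26 = 64 (carry 1h)
  hours: 9 + 1 + 1 = 11
  end in UTC+7: 11:04
Step 2 - convert UTC+7 -> UTC-2:
  offset difference: -2 - (7) = -9 hours
  11 + (-9) = 2 -> mod 24 = 2
Result: 02:04 in UTC-2

02:04


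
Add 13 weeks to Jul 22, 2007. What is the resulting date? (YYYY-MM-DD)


Start: 2007-07-22
Weeks to add: 13
Convert to days: 13 x 7 = 91 days
Add 91 days to 2007-07-22
Result: 2007-10-21

2007-10-21


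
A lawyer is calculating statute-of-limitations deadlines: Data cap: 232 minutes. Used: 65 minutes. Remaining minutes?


Total budget: 232 minutes
Time used: 65 minutes
Remaining: 232 - 65 = 167 minutes
Percent used: 28.0%
Percent remaining: 72.0%

167


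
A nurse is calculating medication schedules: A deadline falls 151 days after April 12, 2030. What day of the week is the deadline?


Start: 2030-04-12 (Friday)
Step 1 - find target date: add 151 days
  2030-04-12 + 151 days = 2030-09-10
Step 2 - day of week:
  151 mod 7 = 4
  Friday + 4 days -> Tuesday
Result: Tuesday (2030-09-10)

Tuesday


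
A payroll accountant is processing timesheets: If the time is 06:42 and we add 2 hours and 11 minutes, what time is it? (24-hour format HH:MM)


Start time: 06:42
Adding: 2 hours 11 minutes
Minutes: 42 + 11 = 53
Hours: 6 + 2 + 0 = 8
Result: 08:53

08:53


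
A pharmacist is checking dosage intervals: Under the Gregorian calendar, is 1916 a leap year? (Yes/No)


Year: 1916
Divisible by 4? 1916 / 4 = 479.0 -> Yes
Divisible by 100? 1916 / 100 = 19.16 -> No
Divisible by 4 but not 100, so it IS a leap year

Yes


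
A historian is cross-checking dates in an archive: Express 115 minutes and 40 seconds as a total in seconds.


Minutes: 115
Seconds: 40
Convert minutes to seconds: 115 x 60 = 6900
Add remaining seconds: 6900 + 40 = 6940

6940


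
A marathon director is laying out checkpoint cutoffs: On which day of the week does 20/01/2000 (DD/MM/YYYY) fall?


Date: 2000-01-20
January 1, 2000 is a Saturday
Day of year: 20
Offset from Jan 1: 19 days
19 mod 7 = 5
Result: Thursday

Thursday


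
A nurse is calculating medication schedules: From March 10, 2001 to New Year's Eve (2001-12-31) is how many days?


Start: March 10, 2001
End: December 31, 2001
Days left in March: 21
April: 30
May: 31
June: 30
July: 31
... plus remaining months
Sum of remaining months: 275
Total: 21 + 275 = 296

296


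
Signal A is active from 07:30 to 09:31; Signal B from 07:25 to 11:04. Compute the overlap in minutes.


Interval A: [450, 571] minutes from midnight
Interval B: [445, 664] minutes from midnight
Overlap start = max(450, 445) = 450
Overlap end = min(571, 664) = 571
Overlap = 571 - 450 = 121 minutes

121


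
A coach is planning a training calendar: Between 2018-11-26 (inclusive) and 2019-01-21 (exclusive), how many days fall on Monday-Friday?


Start: 2018-11-26 (Monday)
End (exclusive): 2019-01-21 (Monday)
Total calendar days: 56
Full weeks: 56 // 7 = 8 -> 40 weekdays
Remaining 0 days starting on Monday:
Total business days: 40 + 0 = 40

40


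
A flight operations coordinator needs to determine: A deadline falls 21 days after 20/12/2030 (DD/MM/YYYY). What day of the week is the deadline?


Start: 2030-12-20 (Friday)
Step 1 - find target date: add 21 days
  2030-12-20 + 21 days = 2031-01-10
Step 2 - day of week:
  21 mod 7 = 0
  Friday + 0 days -> Friday
Result: Friday (2031-01-10)

Friday


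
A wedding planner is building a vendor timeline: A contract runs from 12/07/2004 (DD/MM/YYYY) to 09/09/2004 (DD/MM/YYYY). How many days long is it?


Start date: 2004-07-12
End date: 2004-09-09
Jul 2004: +20 days
Aug 2004: +31 days
Sep 2004: +8 days
Total: 59 days

59


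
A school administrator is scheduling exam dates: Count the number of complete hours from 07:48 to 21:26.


Start: 07:48
End: 21:26
Hour difference: 21 - 7 = 14 hours
Minute difference: 26 - 48 = -22 minutes
Total minutes: 818
Complete hours: 818 / 60 = 13 (remainder 38)

13


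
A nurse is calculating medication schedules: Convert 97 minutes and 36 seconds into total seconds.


Minutes: 97
Seconds: 36
Convert minutes to seconds: 97 x 60 = 5820
Add remaining seconds: 5820 + 36 = 5856

5856


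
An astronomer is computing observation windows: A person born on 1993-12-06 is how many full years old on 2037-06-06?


Birth: 1993-12-06
Reference: 2037-06-06
Year difference: 2037 - 1993 = 44
Has birthday (12-06) occurred by 06-06? No
Birthday not yet reached this year -> subtract 1
Age in full years: 43

43


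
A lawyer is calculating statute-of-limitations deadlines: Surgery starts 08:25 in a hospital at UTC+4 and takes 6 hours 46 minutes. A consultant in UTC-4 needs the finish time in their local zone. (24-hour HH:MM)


Start: 08:25 in UTC+4
Step 1 - add duration:
  minutes: 25 + 46 = 71 (carry 1h)
  hours: 8 + 6 + 1 = 15
  end in UTC+4: 15:11
Step 2 - convert UTC+4 -> UTC-4:
  offset difference: -4 - (4) = -8 hours
  15 + (-8) = 7 -> mod 24 = 7
Result: 07:11 in UTC-4

07:11


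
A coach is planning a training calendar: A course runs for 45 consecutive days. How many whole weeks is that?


Total days: 45
Days per week: 7
Division: 45 / 7 = 6 remainder 3
Complete weeks: 6
Remaining days: 3

6


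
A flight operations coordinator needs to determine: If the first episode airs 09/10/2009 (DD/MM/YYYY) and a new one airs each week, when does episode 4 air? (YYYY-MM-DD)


First occurrence: 2009-10-09 (occurrence 1)
Each occurrence is 7 days after the previous.
Occurrence 4 is 3 weeks after the first.
3 weeks = 21 days
2009-10-09 + 21 days = 2009-10-30

2009-10-30


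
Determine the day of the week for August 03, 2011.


Date: 2011-08-03
January 1, 2011 is a Saturday
Day of year: 215
Offset from Jan 1: 214 days
214 mod 7 = 4
Result: Wednesday

Wednesday


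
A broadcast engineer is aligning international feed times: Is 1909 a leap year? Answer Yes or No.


Year: 1909
Divisible by 4? 1909 / 4 = 477.25 -> No
Not divisible by 4, so NOT a leap year

No


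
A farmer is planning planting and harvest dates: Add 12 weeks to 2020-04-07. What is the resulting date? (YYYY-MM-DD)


Start: 2020-04-07
Weeks to add: 12
Convert to days: 12 x 7 = 84 days
Add 84 days to 2020-04-07
Result: 2020-06-30

2020-06-30


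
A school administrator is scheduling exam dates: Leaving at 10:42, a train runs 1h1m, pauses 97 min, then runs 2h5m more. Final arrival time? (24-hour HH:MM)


Depart: 10:42
Leg 1: +61 min -> 11:43
Layover: +97 min -> 13:20
Leg 2: +125 min -> 15:25
Total travel: 283 minutes = 4h 43m
Arrival: 15:25

15:25


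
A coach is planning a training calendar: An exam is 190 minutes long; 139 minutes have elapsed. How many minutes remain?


Total budget: 190 minutes
Time used: 139 minutes
Remaining: 190 - 139 = 51 minutes
Percent used: 73.2%
Percent remaining: 26.8%

51


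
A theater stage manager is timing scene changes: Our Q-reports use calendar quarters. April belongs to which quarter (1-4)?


Month: April (month 4)
Q1: January-March (months 1-3)
Q2: April-June (months 4-6)
Q3: July-September (months 7-9)
Q4: October-December (months 10-12)
Month 4 falls in Q2

2


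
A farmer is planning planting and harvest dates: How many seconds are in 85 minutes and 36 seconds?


Minutes: 85
Extra seconds: 36
Seconds per minute: 60
Minutes to seconds: 85 x 60 = 5100
Total: 5100 + 36 = 5136

5136


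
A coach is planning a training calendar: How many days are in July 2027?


Month: July
Year: 2027
July is a 31-day month
Total: 31 days

31


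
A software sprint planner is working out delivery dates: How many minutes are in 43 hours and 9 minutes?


Hours: 43
Extra minutes: 9
Minutes per hour: 60
Hours to minutes: 43 x 60 = 2580
Total: 2580 + 9 = 2589

2589


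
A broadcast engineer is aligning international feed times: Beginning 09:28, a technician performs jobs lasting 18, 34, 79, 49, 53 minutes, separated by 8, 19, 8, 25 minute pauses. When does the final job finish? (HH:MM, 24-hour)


Start: 09:28 = 568 min from midnight
  after task 1 (18 min): 09:46
  after break (8 min): 09:54
  after task 2 (34 min): 10:28
  after break (19 min): 10:47
  after task 3 (79 min): 12:06
  after break (8 min): 12:14
  after task 4 (49 min): 13:03
  after break (25 min): 13:28
  after task 5 (53 min): 14:21
Total elapsed: 293 minutes
End time: 14:21

14:21


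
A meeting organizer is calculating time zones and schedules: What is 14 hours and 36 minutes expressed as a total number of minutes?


Hours: 14
Minutes: 36
Convert hours to minutes: 14 x 60 = 840
Add remaining minutes: 840 + 36 = 876

876


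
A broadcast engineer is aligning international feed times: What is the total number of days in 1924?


Year: 1924
Check leap year rules:
Divisible by 4? Yes
Divisible by 100? No
1924 is a leap year
Days: 366

366


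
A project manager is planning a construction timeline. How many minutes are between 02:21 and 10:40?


Start time: 02:21 = 141 minutes from midnight
End time: 10:40 = 640 minutes from midnight
Difference: 640 - 141 = 499 minutes
That is 8 hours and 19 minutes

499


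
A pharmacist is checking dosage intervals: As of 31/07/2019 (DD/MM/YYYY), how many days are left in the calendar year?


Start: July 31, 2019
End: December 31, 2019
Days left in July: 0
August: 31
September: 30
October: 31
November: 30
... plus remaining months
Sum of remaining months: 153
Total: 0 + 153 = 153

153


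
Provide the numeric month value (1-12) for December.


Calendar month order:
11. November
12. December <--
December is month number 12

12


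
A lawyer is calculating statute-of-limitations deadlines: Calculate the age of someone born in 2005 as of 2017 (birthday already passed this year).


Birth year: 2005
Current year: 2017
Age = current year - birth year
Age = 2017 - 2005 = 12

12


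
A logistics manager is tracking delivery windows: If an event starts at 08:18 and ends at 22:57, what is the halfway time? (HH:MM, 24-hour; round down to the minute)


Start time: 08:18 = 498 minutes from midnight
End time: 22:57 = 1377 minutes from midnight
Sum: 498 + 1377 = 1875
Midpoint: 1875 / 2 = 937 minutes
Convert: 937 / 60 = 15 hours, 37 minutes
Result: 15:37

15:37


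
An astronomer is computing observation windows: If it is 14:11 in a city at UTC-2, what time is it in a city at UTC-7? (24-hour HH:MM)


Local time: 14:11 at UTC-2 (offset -2h)
Target zone: UTC-7 (offset -7h)
Difference: -7 - (-2) = -5 hours
Calculation: 14 + (-5) = 9
Result: 09:11

09:11


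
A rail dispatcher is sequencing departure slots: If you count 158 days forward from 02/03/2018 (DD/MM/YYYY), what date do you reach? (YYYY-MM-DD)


Start: 2018-03-02
Adding 158 days
Days remaining in March: 29
After March: 129 days still to add
April 2018: 30 days, 99 remaining
May 2018: 31 days, 68 remaining
June 2018: 30 days, 38 remaining
July 2018: 31 days, 7 remaining
Result: 2018-08-07

2018-08-07


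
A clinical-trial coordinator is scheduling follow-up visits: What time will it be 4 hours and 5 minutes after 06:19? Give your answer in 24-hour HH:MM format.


Start time: 06:19
Adding: 4 hours 5 minutes
Minutes: 19 + 5 = 24
Hours: 6 + 4 + 0 = 10
Result: 10:24

10:24


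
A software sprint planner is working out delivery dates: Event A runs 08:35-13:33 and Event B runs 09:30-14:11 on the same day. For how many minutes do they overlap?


Interval A: [515, 813] minutes from midnight
Interval B: [570, 851] minutes from midnight
Overlap start = max(515, 570) = 570
Overlap end = min(813, 851) = 813
Overlap = 813 - 570 = 243 minutes

243


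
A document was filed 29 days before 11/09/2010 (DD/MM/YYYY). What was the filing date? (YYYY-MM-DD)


Start: 2010-09-11
Subtracting 29 days
Days already passed in September: 11
After going back through September: 18 more days to subtract
August 2010 has 31 days, need 18
Result: 2010-08-13

2010-08-13


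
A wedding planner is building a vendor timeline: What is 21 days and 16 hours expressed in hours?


Days: 21
Extra hours: 16
Hours per day: 24
Days to hours: 21 x 24 = 504
Total: 504 + 16 = 520

520


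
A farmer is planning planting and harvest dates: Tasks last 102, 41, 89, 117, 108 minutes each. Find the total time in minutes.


Durations: 102, 41, 89, 117, 108
Running sum: 102
+ 41 = 143
+ 89 = 232
+ 117 = 349
+ 108 = 457
Total duration: 457 minutes
That is 7 hours and 37 minutes

457


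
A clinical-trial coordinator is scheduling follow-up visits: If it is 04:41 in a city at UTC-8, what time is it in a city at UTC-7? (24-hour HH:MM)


Local time: 04:41 at UTC-8 (offset -8h)
Target zone: UTC-7 (offset -7h)
Difference: -7 - (-8) = 1 hours
Calculation: 4 + (1) = 5
Result: 05:41

05:41


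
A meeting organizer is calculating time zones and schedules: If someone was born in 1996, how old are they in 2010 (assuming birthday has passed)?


Birth year: 1996
Current year: 2010
Age = current year - birth year
Age = 2010 - 1996 = 14

14


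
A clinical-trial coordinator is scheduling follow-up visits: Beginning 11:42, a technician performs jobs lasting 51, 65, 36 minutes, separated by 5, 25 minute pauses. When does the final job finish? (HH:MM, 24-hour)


Start: 11:42 = 702 min from midnight
  after task 1 (51 min): 12:33
  after break (5 min): 12:38
  after task 2 (65 min): 13:43
  after break (25 min): 14:08
  after task 3 (36 min): 14:44
Total elapsed: 182 minutes
End time: 14:44

14:44


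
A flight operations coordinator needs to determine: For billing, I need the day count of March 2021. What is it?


Month: March
Year: 2021
March is a 31-day month
Total: 31 days

31


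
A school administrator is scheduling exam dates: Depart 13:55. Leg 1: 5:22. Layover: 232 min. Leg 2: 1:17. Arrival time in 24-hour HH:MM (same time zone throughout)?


Depart: 13:55
Leg 1: +322 min -> 19:17
Layover: +232 min -> 23:09
Leg 2: +77 min -> 00:26
Total travel: 631 minutes = 10h 31m
Arrival: 00:26

00:26


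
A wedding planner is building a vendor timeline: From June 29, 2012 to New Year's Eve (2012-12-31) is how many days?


Start: June 29, 2012
End: December 31, 2012
Days left in June: 1
July: 31
August: 31
September: 30
October: 31
... plus remaining months
Sum of remaining months: 184
Total: 1 + 184 = 185

185


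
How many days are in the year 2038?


Year: 2038
Check leap year rules:
Divisible by 4? No
2038 is not a leap year
Days: 365

365


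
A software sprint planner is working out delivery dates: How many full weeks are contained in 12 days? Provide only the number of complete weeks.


Total days: 12
Days per week: 7
Division: 12 / 7 = 1 remainder 5
Complete weeks: 1
Remaining days: 5

1


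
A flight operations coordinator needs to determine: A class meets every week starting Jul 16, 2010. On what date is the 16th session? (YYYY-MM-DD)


First occurrence: 2010-07-16 (occurrence 1)
Each occurrence is 7 days after the previous.
Occurrence 16 is 15 weeks after the first.
15 weeks = 105 days
2010-07-16 + 105 days = 2010-10-29

2010-10-29


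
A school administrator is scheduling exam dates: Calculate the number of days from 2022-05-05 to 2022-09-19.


Start date: 2022-05-05
End date: 2022-09-19
May 2022: +27 days
Jun 2022: +30 days
Jul 2022: +31 days
Aug 2022: +31 days
Sep 2022: +18 days
Total: 137 days

137


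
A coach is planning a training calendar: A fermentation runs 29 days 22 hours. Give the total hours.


Days: 29
Extra hours: 22
Hours per day: 24
Days to hours: 29 x 24 = 696
Total: 696 + 22 = 718

718


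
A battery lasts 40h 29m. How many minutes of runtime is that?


Hours: 40
Extra minutes: 29
Minutes per hour: 60
Hours to minutes: 40 x 60 = 2400
Total: 2400 + 29 = 2429

2429


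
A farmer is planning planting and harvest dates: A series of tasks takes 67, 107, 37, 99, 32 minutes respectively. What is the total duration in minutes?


Durations: 67, 107, 37, 99, 32
Running sum: 67
+ 107 = 174
+ 37 = 211
+ 99 = 310
+ 32 = 342
Total duration: 342 minutes
That is 5 hours and 42 minutes

342


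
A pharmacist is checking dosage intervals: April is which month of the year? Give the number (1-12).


Calendar month order:
3. March
4. April <--
5. May
April is month number 4

4


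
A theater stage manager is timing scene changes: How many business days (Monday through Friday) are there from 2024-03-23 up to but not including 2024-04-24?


Start: 2024-03-23 (Saturday)
End (exclusive): 2024-04-24 (Wednesday)
Total calendar days: 32
Full weeks: 32 // 7 = 4 -> 20 weekdays
Remaining 4 days starting on Saturday:
  Sat(-), Sun(-), Mon(w), Tue(w) -> 2 weekdays
Total business days: 20 + 2 = 22

22


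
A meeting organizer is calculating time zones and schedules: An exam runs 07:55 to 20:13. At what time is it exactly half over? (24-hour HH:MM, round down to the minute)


Start time: 07:55 = 475 minutes from midnight
End time: 20:13 = 1213 minutes from midnight
Sum: 475 + 1213 = 1688
Midpoint: 1688 / 2 = 844 minutes
Convert: 844 / 60 = 14 hours, 4 minutes
Result: 14:04

14:04


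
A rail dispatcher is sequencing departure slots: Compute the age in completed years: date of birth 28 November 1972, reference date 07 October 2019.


Birth: 1972-11-28
Reference: 2019-10-07
Year difference: 2019 - 1972 = 47
Has birthday (11-28) occurred by 10-07? No
Birthday not yet reached this year -> subtract 1
Age in full years: 46

46


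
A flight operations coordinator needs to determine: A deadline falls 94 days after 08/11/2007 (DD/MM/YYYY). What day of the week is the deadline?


Start: 2007-11-08 (Thursday)
Step 1 - find target date: add 94 days
  2007-11-08 + 94 days = 2008-02-10
Step 2 - day of week:
  94 mod 7 = 3
  Thursday + 3 days -> Sunday
Result: Sunday (2008-02-10)

Sunday


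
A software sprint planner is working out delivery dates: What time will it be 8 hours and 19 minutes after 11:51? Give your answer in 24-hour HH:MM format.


Start time: 11:51
Adding: 8 hours 19 minutes
Minutes: 51 + 19 = 70
Minute overflow: 70 >= 60, so carry 1 hour, minutes = 10
Hours: 11 + 8 + 1 = 20
Result: 20:10

20:10


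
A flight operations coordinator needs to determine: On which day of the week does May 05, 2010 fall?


Date: 2010-05-05
January 1, 2010 is a Friday
Day of year: 125
Offset from Jan 1: 124 days
124 mod 7 = 5
Result: Wednesday

Wednesday


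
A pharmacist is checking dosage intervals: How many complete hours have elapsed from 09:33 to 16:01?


Start: 09:33
End: 16:01
Hour difference: 16 - 9 = 7 hours
Minute difference: 1 - 33 = -32 minutes
Total minutes: 388
Complete hours: 388 / 60 = 6 (remainder 28)

6


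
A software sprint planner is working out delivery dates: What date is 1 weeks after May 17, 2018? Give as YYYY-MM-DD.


Start: 2018-05-17
Weeks to add: 1
Convert to days: 1 x 7 = 7 days
Add 7 days to 2018-05-17
Result: 2018-05-24

2018-05-24


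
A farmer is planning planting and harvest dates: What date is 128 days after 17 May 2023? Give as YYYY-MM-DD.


Start: 2023-05-17
Adding 128 days
Days remaining in May: 14
After May: 114 days still to add
June 2023: 30 days, 84 remaining
July 2023: 31 days, 53 remaining
August 2023: 31 days, 22 remaining
September 2023 has 30 days, need 22
Result: 2023-09-22

2023-09-22


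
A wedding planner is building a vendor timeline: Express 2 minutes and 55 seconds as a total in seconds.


Minutes: 2
Seconds: 55
Convert minutes to seconds: 2 x 60 = 120
Add remaining seconds: 120 + 55 = 175

175


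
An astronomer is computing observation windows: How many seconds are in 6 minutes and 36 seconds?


Minutes: 6
Extra seconds: 36
Seconds per minute: 60
Minutes to seconds: 6 x 60 = 360
Total: 360 + 36 = 396

396


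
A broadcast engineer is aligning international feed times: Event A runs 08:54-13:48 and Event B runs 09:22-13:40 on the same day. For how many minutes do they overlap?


Interval A: [534, 828] minutes from midnight
Interval B: [562, 820] minutes from midnight
Overlap start = max(534, 562) = 562
Overlap end = min(828, 820) = 820
Overlap = 820 - 562 = 258 minutes

258


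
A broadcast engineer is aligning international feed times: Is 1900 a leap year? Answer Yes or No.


Year: 1900
Divisible by 4? 1900 / 4 = 475.0 -> Yes
Divisible by 100? 1900 / 100 = 19.0 -> Yes
Divisible by 400? 1900 / 400 = 4.75 -> No
Divisible by 100 but not 400, so NOT a leap year

No


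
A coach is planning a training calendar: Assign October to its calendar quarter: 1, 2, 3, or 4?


Month: October (month 10)
Q1: January-March (months 1-3)
Q2: April-June (months 4-6)
Q3: July-September (months 7-9)
Q4: October-December (months 10-12)
Month 10 falls in Q4

4


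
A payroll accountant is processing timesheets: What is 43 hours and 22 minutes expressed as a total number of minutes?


Hours: 43
Minutes: 22
Convert hours to minutes: 43 x 60 = 2580
Add remaining minutes: 2580 + 22 = 2602

2602


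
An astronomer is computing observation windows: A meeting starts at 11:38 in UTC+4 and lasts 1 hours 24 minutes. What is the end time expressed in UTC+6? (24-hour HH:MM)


Start: 11:38 in UTC+4
Step 1 - add duration:
  minutes: 38 + 24 = 62 (carry 1h)
  hours: 11 + 1 + 1 = 13
  end in UTC+4: 13:02
Step 2 - convert UTC+4 -> UTC+6:
  offset difference: 6 - (4) = 2 hours
  13 + (2) = 15 -> mod 24 = 15
Result: 15:02 in UTC+6

15:02


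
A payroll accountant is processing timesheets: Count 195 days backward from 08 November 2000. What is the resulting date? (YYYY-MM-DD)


Start: 2000-11-08
Subtracting 195 days
Days already passed in November: 8
After going back through November: 187 more days to subtract
October 2000: 31 days, 156 remaining
September 2000: 30 days, 126 remaining
August 2000: 31 days, 95 remaining
July 2000: 31 days, 64 remaining
Result: 2000-04-27

2000-04-27


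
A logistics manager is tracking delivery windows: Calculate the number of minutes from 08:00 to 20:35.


Start time: 08:00 = 480 minutes from midnight
End time: 20:35 = 1235 minutes from midnight
Difference: 1235 - 480 = 755 minutes
That is 12 hours and 35 minutes

755


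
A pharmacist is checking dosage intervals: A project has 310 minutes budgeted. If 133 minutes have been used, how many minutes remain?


Total budget: 310 minutes
Time used: 133 minutes
Remaining: 310 - 133 = 177 minutes
Percent used: 42.9%
Percent remaining: 57.1%

177


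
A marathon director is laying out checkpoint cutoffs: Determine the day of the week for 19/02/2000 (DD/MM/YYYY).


Date: 2000-02-19
January 1, 2000 is a Saturday
Day of year: 50
Offset from Jan 1: 49 days
49 mod 7 = 0
Result: Saturday

Saturday


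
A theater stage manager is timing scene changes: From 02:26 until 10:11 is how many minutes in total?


Start time: 02:26 = 146 minutes from midnight
End time: 10:11 = 611 minutes from midnight
Difference: 611 - 146 = 465 minutes
That is 7 hours and 45 minutes

465


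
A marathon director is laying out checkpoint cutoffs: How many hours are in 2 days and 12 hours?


Days: 2
Extra hours: 12
Hours per day: 24
Days to hours: 2 x 24 = 48
Total: 48 + 12 = 60

60


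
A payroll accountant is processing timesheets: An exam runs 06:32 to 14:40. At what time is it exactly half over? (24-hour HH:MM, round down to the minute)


Start time: 06:32 = 392 minutes from midnight
End time: 14:40 = 880 minutes from midnight
Sum: 392 + 880 = 1272
Midpoint: 1272 / 2 = 636 minutes
Convert: 636 / 60 = 10 hours, 36 minutes
Result: 10:36

10:36


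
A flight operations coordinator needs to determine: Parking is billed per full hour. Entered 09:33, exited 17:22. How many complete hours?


Start: 09:33
End: 17:22
Hour difference: 17 - 9 = 8 hours
Minute difference: 22 - 33 = -11 minutes
Total minutes: 469
Complete hours: 469 / 60 = 7 (remainder 49)

7


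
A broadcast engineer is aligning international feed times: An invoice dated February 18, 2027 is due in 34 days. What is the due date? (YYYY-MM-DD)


Start: 2027-02-18
Adding 34 days
Days remaining in February: 10
After February: 24 days still to add
March 2027 has 31 days, need 24
Result: 2027-03-24

2027-03-24


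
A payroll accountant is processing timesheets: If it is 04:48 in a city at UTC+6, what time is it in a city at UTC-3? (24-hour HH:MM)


Local time: 04:48 at UTC+6 (offset 6h)
Target zone: UTC-3 (offset -3h)
Difference: -3 - (6) = -9 hours
Calculation: 4 + (-9) = -5
Wraparound: (-5) mod 24 = 19
Result: 19:48

19:48


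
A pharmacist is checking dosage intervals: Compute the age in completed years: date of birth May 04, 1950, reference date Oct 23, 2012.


Birth: 1950-05-04
Reference: 2012-10-23
Year difference: 2012 - 1950 = 62
Has birthday (05-04) occurred by 10-23? Yes
Age in full years: 62

62


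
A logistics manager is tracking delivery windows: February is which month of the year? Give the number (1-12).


Calendar month order:
1. January
2. February <--
3. March
February is month number 2

2


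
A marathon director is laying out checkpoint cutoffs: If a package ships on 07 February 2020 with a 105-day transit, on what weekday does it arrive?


Start: 2020-02-07 (Friday)
Step 1 - find target date: add 105 days
  2020-02-07 + 105 days = 2020-05-22
Step 2 - day of week:
  105 mod 7 = 0
  Friday + 0 days -> Friday
Result: Friday (2020-05-22)

Friday


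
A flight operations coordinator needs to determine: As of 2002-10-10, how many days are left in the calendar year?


Start: October 10, 2002
End: December 31, 2002
Days left in October: 21
November: 30
December: 31
Sum of remaining months: 61
Total: 21 + 61 = 82

82


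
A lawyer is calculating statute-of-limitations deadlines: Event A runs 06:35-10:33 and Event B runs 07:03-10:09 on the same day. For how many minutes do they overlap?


Interval A: [395, 633] minutes from midnight
Interval B: [423, 609] minutes from midnight
Overlap start = max(395, 423) = 423
Overlap end = min(633, 609) = 609
Overlap = 609 - 423 = 186 minutes

186


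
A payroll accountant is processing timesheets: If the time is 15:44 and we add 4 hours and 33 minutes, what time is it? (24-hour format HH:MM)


Start time: 15:44
Adding: 4 hours 33 minutes
Minutes: 44 + 33 = 77
Minute overflow: 77 >= 60, so carry 1 hour, minutes = 17
Hours: 15 + 4 + 1 = 20
Result: 20:17

20:17


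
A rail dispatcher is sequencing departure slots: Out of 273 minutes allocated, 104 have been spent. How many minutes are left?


Total budget: 273 minutes
Time used: 104 minutes
Remaining: 273 - 104 = 169 minutes
Percent used: 38.1%
Percent remaining: 61.9%

169


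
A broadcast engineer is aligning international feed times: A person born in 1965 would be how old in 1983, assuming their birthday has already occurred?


Birth year: 1965
Current year: 1983
Age = current year - birth year
Age = 1983 - 1965 = 18

18


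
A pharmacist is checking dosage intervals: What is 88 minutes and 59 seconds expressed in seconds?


Minutes: 88
Extra seconds: 59
Seconds per minute: 60
Minutes to seconds: 88 x 60 = 5280
Total: 5280 + 59 = 5339

5339


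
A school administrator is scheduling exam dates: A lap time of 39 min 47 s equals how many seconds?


Minutes: 39
Seconds: 47
Convert minutes to seconds: 39 x 60 = 2340
Add remaining seconds: 2340 + 47 = 2387

2387


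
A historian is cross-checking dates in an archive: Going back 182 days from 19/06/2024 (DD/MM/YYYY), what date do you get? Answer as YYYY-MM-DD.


Start: 2024-06-19
Subtracting 182 days
Days already passed in June: 19
After going back through June: 163 more days to subtract
May 2024: 31 days, 132 remaining
April 2024: 30 days, 102 remaining
March 2024: 31 days, 71 remaining
February 2024: 29 days, 42 remaining
Result: 2023-12-20

2023-12-20


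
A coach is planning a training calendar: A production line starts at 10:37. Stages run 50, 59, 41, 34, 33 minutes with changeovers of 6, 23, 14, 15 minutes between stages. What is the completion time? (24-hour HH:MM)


Start: 10:37 = 637 min from midnight
  after task 1 (50 min): 11:27
  after break (6 min): 11:33
  after task 2 (59 min): 12:32
  after break (23 min): 12:55
  after task 3 (41 min): 13:36
  after break (14 min): 13:50
  after task 4 (34 min): 14:24
  after break (15 min): 14:39
  after task 5 (33 min): 15:12
Total elapsed: 275 minutes
End time: 15:12

15:12


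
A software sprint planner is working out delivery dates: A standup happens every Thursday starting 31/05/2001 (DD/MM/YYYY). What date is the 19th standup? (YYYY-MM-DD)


First occurrence: 2001-05-31 (occurrence 1)
Each occurrence is 7 days after the previous.
Occurrence 19 is 18 weeks after the first.
18 weeks = 126 days
2001-05-31 + 126 days = 2001-10-04

2001-10-04


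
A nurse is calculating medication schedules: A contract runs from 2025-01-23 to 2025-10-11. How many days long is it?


Start date: 2025-01-23
End date: 2025-10-11
Jan 2025: +9 days
Feb 2025: +28 days
Mar 2025: +31 days
... (7 more months)
Total: 261 days

261


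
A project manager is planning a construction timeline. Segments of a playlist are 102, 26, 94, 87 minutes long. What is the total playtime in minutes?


Durations: 102, 26, 94, 87
Running sum: 102
+ 26 = 128
+ 94 = 222
+ 87 = 309
Total duration: 309 minutes
That is 5 hours and 9 minutes

309


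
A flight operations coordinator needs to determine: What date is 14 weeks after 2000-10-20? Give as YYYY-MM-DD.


Start: 2000-10-20
Weeks to add: 14
Convert to days: 14 x 7 = 98 days
Add 98 days to 2000-10-20
Result: 2001-01-26

2001-01-26


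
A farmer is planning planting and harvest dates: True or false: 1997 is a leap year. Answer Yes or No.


Year: 1997
Divisible by 4? 1997 / 4 = 499.25 -> No
Not divisible by 4, so NOT a leap year

No


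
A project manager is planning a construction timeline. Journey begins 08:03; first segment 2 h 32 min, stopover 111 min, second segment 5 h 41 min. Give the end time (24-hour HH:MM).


Depart: 08:03
Leg 1: +152 min -> 10:35
Layover: +111 min -> 12:26
Leg 2: +341 min -> 18:07
Total travel: 604 minutes = 10h 4m
Arrival: 18:07

18:07


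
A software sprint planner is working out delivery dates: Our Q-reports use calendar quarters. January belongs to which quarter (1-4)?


Month: January (month 1)
Q1: January-March (months 1-3)
Q2: April-June (months 4-6)
Q3: July-September (months 7-9)
Q4: October-December (months 10-12)
Month 1 falls in Q1

1


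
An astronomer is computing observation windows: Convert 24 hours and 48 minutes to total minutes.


Hours: 24
Minutes: 48
Convert hours to minutes: 24 x 60 = 1440
Add remaining minutes: 1440 + 48 = 1488

1488


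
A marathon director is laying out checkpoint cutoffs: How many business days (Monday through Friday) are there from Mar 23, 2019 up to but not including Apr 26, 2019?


Start: 2019-03-23 (Saturday)
End (exclusive): 2019-04-26 (Friday)
Total calendar days: 34
Full weeks: 34 // 7 = 4 -> 20 weekdays
Remaining 6 days starting on Saturday:
  Sat(-), Sun(-), Mon(w), Tue(w), Wed(w), Thu(w) -> 4 weekdays
Total business days: 20 + 4 = 24

24


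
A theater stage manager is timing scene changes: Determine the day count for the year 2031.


Year: 2031
Check leap year rules:
Divisible by 4? No
2031 is not a leap year
Days: 365

365


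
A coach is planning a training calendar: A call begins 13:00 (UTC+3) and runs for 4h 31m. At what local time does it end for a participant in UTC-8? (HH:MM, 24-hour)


Start: 13:00 in UTC+3
Step 1 - add duration:
  minutes: 0 + 31 = 31
  hours: 13 + 4 + 0 = 17
  end in UTC+3: 17:31
Step 2 - convert UTC+3 -> UTC-8:
  offset difference: -8 - (3) = -11 hours
  17 + (-11) = 6 -> mod 24 = 6
Result: 06:31 in UTC-8

06:31


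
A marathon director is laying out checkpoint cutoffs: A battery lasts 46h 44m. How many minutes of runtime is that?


Hours: 46
Extra minutes: 44
Minutes per hour: 60
Hours to minutes: 46 x 60 = 2760
Total: 2760 + 44 = 2804

2804


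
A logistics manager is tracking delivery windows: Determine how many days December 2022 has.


Month: December
Year: 2022
December is a 31-day month
Total: 31 days

31


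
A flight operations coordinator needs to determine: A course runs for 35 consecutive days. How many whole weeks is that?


Total days: 35
Days per week: 7
Division: 35 / 7 = 5 remainder 0
Complete weeks: 5
Remaining days: 0

5


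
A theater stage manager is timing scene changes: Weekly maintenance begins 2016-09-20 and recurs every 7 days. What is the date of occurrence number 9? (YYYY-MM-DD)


First occurrence: 2016-09-20 (occurrence 1)
Each occurrence is 7 days after the previous.
Occurrence 9 is 8 weeks after the first.
8 weeks = 56 days
2016-09-20 + 56 days = 2016-11-15

2016-11-15


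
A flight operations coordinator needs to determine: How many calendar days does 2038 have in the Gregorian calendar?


Year: 2038
Check leap year rules:
Divisible by 4? No
2038 is not a leap year
Days: 365

365


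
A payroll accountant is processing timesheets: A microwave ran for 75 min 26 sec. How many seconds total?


Minutes: 75
Extra seconds: 26
Seconds per minute: 60
Minutes to seconds: 75 x 60 = 4500
Total: 4500 + 26 = 4526

4526


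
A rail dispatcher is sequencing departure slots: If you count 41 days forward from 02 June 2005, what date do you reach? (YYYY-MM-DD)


Start: 2005-06-02
Adding 41 days
Days remaining in June: 28
After June: 13 days still to add
July 2005 has 31 days, need 13
Result: 2005-07-13

2005-07-13


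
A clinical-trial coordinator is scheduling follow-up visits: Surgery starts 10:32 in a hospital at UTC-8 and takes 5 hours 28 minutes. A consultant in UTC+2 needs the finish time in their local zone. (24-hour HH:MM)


Start: 10:32 in UTC-8
Step 1 - add duration:
  minutes: 32 + 28 = 60 (carry 1h)
  hours: 10 + 5 + 1 = 16
  end in UTC-8: 16:00
Step 2 - convert UTC-8 -> UTC+2:
  offset difference: 2 - (-8) = 10 hours
  16 + (10) = 26 -> mod 24 = 2
Result: 02:00 in UTC+2

02:00


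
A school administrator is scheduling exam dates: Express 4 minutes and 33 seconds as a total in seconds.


Minutes: 4
Seconds: 33
Convert minutes to seconds: 4 x 60 = 240
Add remaining seconds: 240 + 33 = 273

273


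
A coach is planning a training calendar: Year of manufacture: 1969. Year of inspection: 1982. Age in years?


Birth year: 1969
Current year: 1982
Age = current year - birth year
Age = 1982 - 1969 = 13

13


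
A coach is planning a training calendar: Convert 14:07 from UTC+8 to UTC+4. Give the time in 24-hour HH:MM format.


Local time: 14:07 at UTC+8 (offset 8h)
Target zone: UTC+4 (offset 4h)
Difference: 4 - (8) = -4 hours
Calculation: 14 + (-4) = 10
Result: 10:07

10:07


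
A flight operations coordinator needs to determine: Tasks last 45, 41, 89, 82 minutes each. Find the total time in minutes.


Durations: 45, 41, 89, 82
Running sum: 45
+ 41 = 86
+ 89 = 175
+ 82 = 257
Total duration: 257 minutes
That is 4 hours and 17 minutes

257


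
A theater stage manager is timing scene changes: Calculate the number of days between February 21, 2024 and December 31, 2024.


Start: February 21, 2024
End: December 31, 2024
Days left in February: 8
March: 31
April: 30
May: 31
June: 30
... plus remaining months
Sum of remaining months: 306
Total: 8 + 306 = 314

314
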